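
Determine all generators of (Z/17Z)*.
Primitive roots mod 17: {3, 5, 6, 7, 10, 11, 12, 14}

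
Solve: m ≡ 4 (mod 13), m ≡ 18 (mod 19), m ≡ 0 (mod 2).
M = 13 × 19 × 2 = 494. M₁ = 38, y₁ ≡ 12 (mod 13). M₂ = 26, y₂ ≡ 11 (mod 19). M₃ = 247, y₃ ≡ 1 (mod 2). m = 4×38×12 + 18×26×11 + 0×247×1 ≡ 56 (mod 494)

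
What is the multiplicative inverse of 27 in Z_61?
52

Using Extended Euclidean Algorithm:
gcd(27, 61) = 1
Bezout coefficients: 27 × -9 + 61 × 4 = 1
So 27 × -9 ≡ 1 (mod 61)
The inverse is -9 mod 61 = 52
Verification: 27 × 52 = 1404 = 23 × 61 + 1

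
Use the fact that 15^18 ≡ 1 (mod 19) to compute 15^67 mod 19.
By Fermat: 15^{18} ≡ 1 (mod 19). 67 = 3×18 + 13. So 15^{67} ≡ 15^{13} ≡ 10 (mod 19)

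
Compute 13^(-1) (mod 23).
13^(-1) ≡ 16 (mod 23). Verification: 13 × 16 = 208 ≡ 1 (mod 23)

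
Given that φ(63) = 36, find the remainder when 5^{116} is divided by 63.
By Euler: 5^{36} ≡ 1 (mod 63) since gcd(5, 63) = 1. 116 = 3×36 + 8. So 5^{116} ≡ 5^{8} ≡ 25 (mod 63)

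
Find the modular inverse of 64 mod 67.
64^(-1) ≡ 22 (mod 67). Verification: 64 × 22 = 1408 ≡ 1 (mod 67)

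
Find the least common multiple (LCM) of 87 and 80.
6960

First find GCD(87, 80) using the Euclidean algorithm:
87 = 1 × 80 + 7
80 = 11 × 7 + 3
7 = 2 × 3 + 1
3 = 3 × 1 + 0
GCD(87, 80) = 1

LCM formula: LCM(a, b) = (a × b) / GCD(a, b)
LCM(87, 80) = (87 × 80) / 1
LCM(87, 80) = 6960 / 1
LCM(87, 80) = 6960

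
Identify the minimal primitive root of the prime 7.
p - 1 = 6 has prime divisors 2, 3. h is a primitive root mod 7 iff h^(6/q) ≢ 1 (mod 7) for each such q.
h = 2: 2^3 ≡ 1, 2^2 ≡ 4 (mod 7); 2^3 ≡ 1, so not a primitive root.
h = 3: 3^3 ≡ 6, 3^2 ≡ 2 (mod 7); none is 1, so 3 has order 6 and is a primitive root.
The smallest primitive root mod 7 is g = 3.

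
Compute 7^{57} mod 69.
43

Using successive squaring:
Binary expansion of 57: 111001
Powers of 7 mod 69 (each is the square of the previous):
  7^1 ≡ 7 (mod 69)
  7^2 ≡ 7² = 49 ≡ 49 (mod 69)
  7^4 ≡ 49² = 2401 ≡ 55 (mod 69)
  7^8 ≡ 55² = 3025 ≡ 58 (mod 69)
  7^16 ≡ 58² = 3364 ≡ 52 (mod 69)
  7^32 ≡ 52² = 2704 ≡ 13 (mod 69)
57 = 32 + 16 + 8 + 1, so 7^57 = 7^32 × 7^16 × 7^8 × 7^1 ≡ 13 × 52 × 58 × 7 (mod 69)
Multiplying step by step:
  13 × 52 = 676 ≡ 55 (mod 69)
  55 × 58 = 3190 ≡ 16 (mod 69)
  16 × 7 = 112 ≡ 43 (mod 69)
Result: 7^57 ≡ 43 (mod 69)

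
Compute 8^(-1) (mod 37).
8^(-1) ≡ 14 (mod 37). Verification: 8 × 14 = 112 ≡ 1 (mod 37)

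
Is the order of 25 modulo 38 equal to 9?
Yes, ord_38(25) = 9.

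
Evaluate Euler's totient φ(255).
128

Prime factorization: 255 = 3 × 5 × 17
Using the formula φ(n) = n × Π(1 - 1/p) for each prime factor p:
φ(255) = 255 × (1 - 1/3) × (1 - 1/5) × (1 - 1/17)
φ(255) = 128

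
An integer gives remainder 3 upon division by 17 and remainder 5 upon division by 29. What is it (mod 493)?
M = 17 × 29 = 493. M₁ = 29, y₁ ≡ 10 (mod 17). M₂ = 17, y₂ ≡ 12 (mod 29). r = 3×29×10 + 5×17×12 ≡ 411 (mod 493). The smallest positive such number is 411.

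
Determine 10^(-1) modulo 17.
10^(-1) ≡ 12 (mod 17). Verification: 10 × 12 = 120 ≡ 1 (mod 17)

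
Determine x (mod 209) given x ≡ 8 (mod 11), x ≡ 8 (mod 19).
8

Using the Chinese Remainder Theorem:
M = product of moduli = 209
For equation 1: M_1 = 19, 19 ≡ 8 (mod 11), inverse of 19 mod 11 is 7 (check: 8 × 7 = 56 ≡ 1 (mod 11))
For equation 2: M_2 = 11, 11 ≡ 11 (mod 19), inverse of 11 mod 19 is 7 (check: 11 × 7 = 77 ≡ 1 (mod 19))
Combine: x ≡ Σ r_i×M_i×(M_i⁻¹ mod m_i) = 8×19×7 + 8×11×7 = 1064 + 616 = 1680
1680 mod 209 = 8
x ≡ 8 (mod 209)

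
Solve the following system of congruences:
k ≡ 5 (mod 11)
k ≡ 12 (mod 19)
126

Using the Chinese Remainder Theorem:
M = product of moduli = 209
For equation 1: M_1 = 19, 19 ≡ 8 (mod 11), inverse of 19 mod 11 is 7 (check: 8 × 7 = 56 ≡ 1 (mod 11))
For equation 2: M_2 = 11, 11 ≡ 11 (mod 19), inverse of 11 mod 19 is 7 (check: 11 × 7 = 77 ≡ 1 (mod 19))
Combine: k ≡ Σ r_i×M_i×(M_i⁻¹ mod m_i) = 5×19×7 + 12×11×7 = 665 + 924 = 1589
1589 mod 209 = 126
k ≡ 126 (mod 209)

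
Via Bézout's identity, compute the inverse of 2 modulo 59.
Extended GCD: 2(-29) + 59(1) = 1. So 2^(-1) ≡ 30 ≡ 30 (mod 59). Verify: 2 × 30 = 60 ≡ 1 (mod 59)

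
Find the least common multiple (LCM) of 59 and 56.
3304

First find GCD(59, 56) using the Euclidean algorithm:
59 = 1 × 56 + 3
56 = 18 × 3 + 2
3 = 1 × 2 + 1
2 = 2 × 1 + 0
GCD(59, 56) = 1

LCM formula: LCM(a, b) = (a × b) / GCD(a, b)
LCM(59, 56) = (59 × 56) / 1
LCM(59, 56) = 3304 / 1
LCM(59, 56) = 3304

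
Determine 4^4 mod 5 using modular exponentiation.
4 = 4 (binary 100). Repeated squaring mod 5: 4^1 ≡ 4; 4^2 ≡ 4² = 16 ≡ 1; 4^4 ≡ 1² = 1 ≡ 1. So 4^4 ≡ 1 (mod 5).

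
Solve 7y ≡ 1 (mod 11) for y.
8

Using Extended Euclidean Algorithm:
gcd(7, 11) = 1
Bezout coefficients: 7 × -3 + 11 × 2 = 1
So 7 × -3 ≡ 1 (mod 11)
The inverse is -3 mod 11 = 8
Verification: 7 × 8 = 56 = 5 × 11 + 1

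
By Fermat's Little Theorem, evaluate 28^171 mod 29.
By Fermat: 28^{28} ≡ 1 (mod 29). 171 = 6×28 + 3. So 28^{171} ≡ 28^{3} ≡ 28 (mod 29)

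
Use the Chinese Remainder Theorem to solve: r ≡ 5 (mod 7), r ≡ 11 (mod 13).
M = 7 × 13 = 91. M₁ = 13, y₁ ≡ 6 (mod 7). M₂ = 7, y₂ ≡ 2 (mod 13). r = 5×13×6 + 11×7×2 ≡ 89 (mod 91)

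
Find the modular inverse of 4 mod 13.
4^(-1) ≡ 10 (mod 13). Verification: 4 × 10 = 40 ≡ 1 (mod 13)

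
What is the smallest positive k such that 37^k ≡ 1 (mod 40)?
Powers of 37 mod 40: 37^1≡37, 37^2≡9, 37^3≡13, 37^4≡1. Order = 4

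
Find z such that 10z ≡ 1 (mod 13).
10^(-1) ≡ 4 (mod 13). Verification: 10 × 4 = 40 ≡ 1 (mod 13)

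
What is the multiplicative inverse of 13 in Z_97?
15

Using Extended Euclidean Algorithm:
gcd(13, 97) = 1
Bezout coefficients: 13 × 15 + 97 × -2 = 1
So 13 × 15 ≡ 1 (mod 97)
The inverse is 15 mod 97 = 15
Verification: 13 × 15 = 195 = 2 × 97 + 1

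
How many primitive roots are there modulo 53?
24

The number of primitive roots modulo p is φ(p-1) = φ(52)
φ(52) = 24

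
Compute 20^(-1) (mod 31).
14

Using Extended Euclidean Algorithm:
gcd(20, 31) = 1
Bezout coefficients: 20 × 14 + 31 × -9 = 1
So 20 × 14 ≡ 1 (mod 31)
The inverse is 14 mod 31 = 14
Verification: 20 × 14 = 280 = 9 × 31 + 1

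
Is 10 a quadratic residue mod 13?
By Euler's criterion: 10^{6} ≡ 1 (mod 13). Since this equals 1, 10 is a QR.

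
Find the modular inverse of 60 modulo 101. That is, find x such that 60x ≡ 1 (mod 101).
32

Using Extended Euclidean Algorithm:
gcd(60, 101) = 1
Bezout coefficients: 60 × 32 + 101 × -19 = 1
So 60 × 32 ≡ 1 (mod 101)
The inverse is 32 mod 101 = 32
Verification: 60 × 32 = 1920 = 19 × 101 + 1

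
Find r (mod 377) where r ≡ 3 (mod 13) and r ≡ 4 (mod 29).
M = 13 × 29 = 377. M₁ = 29, y₁ ≡ 9 (mod 13). M₂ = 13, y₂ ≡ 9 (mod 29). r = 3×29×9 + 4×13×9 ≡ 120 (mod 377)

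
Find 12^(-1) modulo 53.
31

Using Extended Euclidean Algorithm:
gcd(12, 53) = 1
Bezout coefficients: 12 × -22 + 53 × 5 = 1
So 12 × -22 ≡ 1 (mod 53)
The inverse is -22 mod 53 = 31
Verification: 12 × 31 = 372 = 7 × 53 + 1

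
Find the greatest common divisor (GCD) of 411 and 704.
1

Using the Euclidean algorithm:
411 = 0 × 704 + 411
704 = 1 × 411 + 293
411 = 1 × 293 + 118
293 = 2 × 118 + 57
118 = 2 × 57 + 4
57 = 14 × 4 + 1
4 = 4 × 1 + 0

GCD(411, 704) = 1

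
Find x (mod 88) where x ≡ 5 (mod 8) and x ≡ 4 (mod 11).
M = 8 × 11 = 88. M₁ = 11, y₁ ≡ 3 (mod 8). M₂ = 8, y₂ ≡ 7 (mod 11). x = 5×11×3 + 4×8×7 ≡ 37 (mod 88)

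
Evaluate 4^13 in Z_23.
Using repeated squaring. 13 = 8 + 4 + 1 (binary 1101). Repeated squaring mod 23: 4^1 ≡ 4; 4^2 ≡ 4² = 16 ≡ 16; 4^4 ≡ 16² = 256 ≡ 3; 4^8 ≡ 3² = 9 ≡ 9. Multiply: 4^13 = 4^8 × 4^4 × 4^1 ≡ 9 × 3 × 4 (mod 23): 9 × 3 = 27 ≡ 4; 4 × 4 = 16 ≡ 16. So 4^13 ≡ 16 (mod 23).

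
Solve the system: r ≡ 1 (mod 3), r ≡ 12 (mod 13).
M = 3 × 13 = 39. M₁ = 13, y₁ ≡ 1 (mod 3). M₂ = 3, y₂ ≡ 9 (mod 13). r = 1×13×1 + 12×3×9 ≡ 25 (mod 39)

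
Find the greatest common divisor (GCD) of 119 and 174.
1

Using the Euclidean algorithm:
119 = 0 × 174 + 119
174 = 1 × 119 + 55
119 = 2 × 55 + 9
55 = 6 × 9 + 1
9 = 9 × 1 + 0

GCD(119, 174) = 1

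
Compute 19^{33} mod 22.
17

Using successive squaring:
Binary expansion of 33: 100001
Powers of 19 mod 22 (each is the square of the previous):
  19^1 ≡ 19 (mod 22)
  19^2 ≡ 19² = 361 ≡ 9 (mod 22)
  19^4 ≡ 9² = 81 ≡ 15 (mod 22)
  19^8 ≡ 15² = 225 ≡ 5 (mod 22)
  19^16 ≡ 5² = 25 ≡ 3 (mod 22)
  19^32 ≡ 3² = 9 ≡ 9 (mod 22)
33 = 32 + 1, so 19^33 = 19^32 × 19^1 ≡ 9 × 19 (mod 22)
Multiplying step by step:
  9 × 19 = 171 ≡ 17 (mod 22)
Result: 19^33 ≡ 17 (mod 22)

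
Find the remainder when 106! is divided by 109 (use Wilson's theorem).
(108)! = (106)! × (107) × (108) ≡ -1 (mod 109). So (106)! ≡ -1 × [(108)(107)]^(-1) ≡ 54 (mod 109)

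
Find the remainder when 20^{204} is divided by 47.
By Fermat: 20^{46} ≡ 1 (mod 47). 204 = 4×46 + 20. So 20^{204} ≡ 20^{20} ≡ 14 (mod 47)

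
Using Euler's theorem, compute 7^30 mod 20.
By Euler: 7^{8} ≡ 1 (mod 20) since gcd(7, 20) = 1. 30 = 3×8 + 6. So 7^{30} ≡ 7^{6} ≡ 9 (mod 20)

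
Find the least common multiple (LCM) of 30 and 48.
240

First find GCD(30, 48) using the Euclidean algorithm:
30 = 0 × 48 + 30
48 = 1 × 30 + 18
30 = 1 × 18 + 12
18 = 1 × 12 + 6
12 = 2 × 6 + 0
GCD(30, 48) = 6

LCM formula: LCM(a, b) = (a × b) / GCD(a, b)
LCM(30, 48) = (30 × 48) / 6
LCM(30, 48) = 1440 / 6
LCM(30, 48) = 240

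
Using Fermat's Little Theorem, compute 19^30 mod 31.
By Fermat's Little Theorem, 19^{30} ≡ 1 (mod 31) since 31 is prime and gcd(19, 31) = 1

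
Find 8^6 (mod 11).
6 = 4 + 2 (binary 110). Repeated squaring mod 11: 8^1 ≡ 8; 8^2 ≡ 8² = 64 ≡ 9; 8^4 ≡ 9² = 81 ≡ 4. Multiply: 8^6 = 8^4 × 8^2 ≡ 4 × 9 (mod 11): 4 × 9 = 36 ≡ 3. So 8^6 ≡ 3 (mod 11).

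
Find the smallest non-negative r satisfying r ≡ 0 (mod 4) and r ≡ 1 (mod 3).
M = 4 × 3 = 12. M₁ = 3, y₁ ≡ 3 (mod 4). M₂ = 4, y₂ ≡ 1 (mod 3). r = 0×3×3 + 1×4×1 ≡ 4 (mod 12)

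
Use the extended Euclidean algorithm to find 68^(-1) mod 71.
Extended GCD: 68(-24) + 71(23) = 1. So 68^(-1) ≡ 47 ≡ 47 (mod 71). Verify: 68 × 47 = 3196 ≡ 1 (mod 71)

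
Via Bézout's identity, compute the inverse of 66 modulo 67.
Extended GCD: 66(-1) + 67(1) = 1. So 66^(-1) ≡ 66 ≡ 66 (mod 67). Verify: 66 × 66 = 4356 ≡ 1 (mod 67)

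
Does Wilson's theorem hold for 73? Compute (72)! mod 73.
(72)! mod 73 = 72. Since this equals -1 (mod 73), Wilson confirms 73 is prime.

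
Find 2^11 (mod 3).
Using Fermat: 2^{2} ≡ 1 (mod 3). 11 ≡ 1 (mod 2). So 2^{11} ≡ 2^{1} ≡ 2 (mod 3)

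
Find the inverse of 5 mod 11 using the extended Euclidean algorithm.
Extended GCD: 5(-2) + 11(1) = 1. So 5^(-1) ≡ 9 ≡ 9 (mod 11). Verify: 5 × 9 = 45 ≡ 1 (mod 11)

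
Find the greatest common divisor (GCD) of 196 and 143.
1

Using the Euclidean algorithm:
196 = 1 × 143 + 53
143 = 2 × 53 + 37
53 = 1 × 37 + 16
37 = 2 × 16 + 5
16 = 3 × 5 + 1
5 = 5 × 1 + 0

GCD(196, 143) = 1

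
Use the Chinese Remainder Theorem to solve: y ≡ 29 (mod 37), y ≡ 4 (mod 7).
214

Using the Chinese Remainder Theorem:
M = product of moduli = 259
For equation 1: M_1 = 7, 7 ≡ 7 (mod 37), inverse of 7 mod 37 is 16 (check: 7 × 16 = 112 ≡ 1 (mod 37))
For equation 2: M_2 = 37, 37 ≡ 2 (mod 7), inverse of 37 mod 7 is 4 (check: 2 × 4 = 8 ≡ 1 (mod 7))
Combine: y ≡ Σ r_i×M_i×(M_i⁻¹ mod m_i) = 29×7×16 + 4×37×4 = 3248 + 592 = 3840
3840 mod 259 = 214
y ≡ 214 (mod 259)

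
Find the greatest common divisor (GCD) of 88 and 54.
2

Using the Euclidean algorithm:
88 = 1 × 54 + 34
54 = 1 × 34 + 20
34 = 1 × 20 + 14
20 = 1 × 14 + 6
14 = 2 × 6 + 2
6 = 3 × 2 + 0

GCD(88, 54) = 2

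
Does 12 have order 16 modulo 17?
p - 1 = 16 has prime divisors 2. Check 12^(16/q) mod 17 for each: 12^(16/2) = 12^8 ≡ 16 (mod 17). None of these is 1, so 12 has order 16 = φ(17), so it is a primitive root mod 17.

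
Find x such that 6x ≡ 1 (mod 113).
6^(-1) ≡ 19 (mod 113). Verification: 6 × 19 = 114 ≡ 1 (mod 113)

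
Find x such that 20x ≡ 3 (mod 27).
15

Since gcd(20, 27) = 1 divides 3, a solution exists.
Multiply both sides by the inverse of 20 mod 27:
  20^(-1) mod 27 = 23
  x ≡ 23 × 3 ≡ 69 ≡ 15 (mod 27)
Verification: 20 × 15 = 300 = 11 × 27 + 3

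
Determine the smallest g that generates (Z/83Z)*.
2

A primitive root g modulo p has order p-1 = 82
Prime divisors of 82: [2, 41]
g is a primitive root iff g^(82/q) ≢ 1 (mod 83) for each prime divisor q
Testing small values:
  g = 2: 2^41 ≡ 82, 2^2 ≡ 4 (mod 83) → none is 1, primitive root!
The smallest primitive root is 2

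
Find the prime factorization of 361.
19^2

Divide by primes starting from smallest:
361 ÷ 19 = 19
19 ÷ 19 = 1

361 = 19^2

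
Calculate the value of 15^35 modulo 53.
Using repeated squaring. 35 = 32 + 2 + 1 (binary 100011). Repeated squaring mod 53: 15^1 ≡ 15; 15^2 ≡ 15² = 225 ≡ 13; 15^4 ≡ 13² = 169 ≡ 10; 15^8 ≡ 10² = 100 ≡ 47; 15^16 ≡ 47² = 2209 ≡ 36; 15^32 ≡ 36² = 1296 ≡ 24. Multiply: 15^35 = 15^32 × 15^2 × 15^1 ≡ 24 × 13 × 15 (mod 53): 24 × 13 = 312 ≡ 47; 47 × 15 = 705 ≡ 16. So 15^35 ≡ 16 (mod 53).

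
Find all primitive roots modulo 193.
Primitive roots mod 193: {5, 10, 15, 17, 19, 22, 26, 30, 34, 37, 38, 40, 41, 44, 45, 47, 51, 52, 53, 57, 58, 61, 66, 70, 73, 77, 78, 79, 80, 82, 90, 91, 102, 103, 111, 113, 114, 115, 116, 120, 123, 127, 132, 135, 136, 140, 141, 142, 146, 148, 149, 152, 153, 155, 156, 159, 163, 167, 171, 174, 176, 178, 183, 188}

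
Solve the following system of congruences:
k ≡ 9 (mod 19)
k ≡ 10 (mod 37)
47

Using the Chinese Remainder Theorem:
M = product of moduli = 703
For equation 1: M_1 = 37, 37 ≡ 18 (mod 19), inverse of 37 mod 19 is 18 (check: 18 × 18 = 324 ≡ 1 (mod 19))
For equation 2: M_2 = 19, 19 ≡ 19 (mod 37), inverse of 19 mod 37 is 2 (check: 19 × 2 = 38 ≡ 1 (mod 37))
Combine: k ≡ Σ r_i×M_i×(M_i⁻¹ mod m_i) = 9×37×18 + 10×19×2 = 5994 + 380 = 6374
6374 mod 703 = 47
k ≡ 47 (mod 703)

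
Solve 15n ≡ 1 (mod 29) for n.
15^(-1) ≡ 2 (mod 29). Verification: 15 × 2 = 30 ≡ 1 (mod 29)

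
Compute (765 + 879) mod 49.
27

(765 + 879) = 1644
1644 mod 49 = 27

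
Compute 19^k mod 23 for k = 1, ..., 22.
g^1, g^2, ..., g^{22} mod 23: {19, 16, 5, 3, 11, 2, 15, 9, 10, 6, 22, 4, 7, 18, 20, 12, 21, 8, 14, 13, 17, 1}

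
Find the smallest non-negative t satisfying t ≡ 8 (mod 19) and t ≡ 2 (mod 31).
M = 19 × 31 = 589. M₁ = 31, y₁ ≡ 8 (mod 19). M₂ = 19, y₂ ≡ 18 (mod 31). t = 8×31×8 + 2×19×18 ≡ 312 (mod 589)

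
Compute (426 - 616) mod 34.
14

(426 - 616) = -190
-190 mod 34 = 14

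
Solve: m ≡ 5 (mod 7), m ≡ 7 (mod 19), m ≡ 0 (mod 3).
M = 7 × 19 × 3 = 399. M₁ = 57, y₁ ≡ 1 (mod 7). M₂ = 21, y₂ ≡ 10 (mod 19). M₃ = 133, y₃ ≡ 1 (mod 3). m = 5×57×1 + 7×21×10 + 0×133×1 ≡ 159 (mod 399)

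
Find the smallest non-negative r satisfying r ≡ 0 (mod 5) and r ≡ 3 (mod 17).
M = 5 × 17 = 85. M₁ = 17, y₁ ≡ 3 (mod 5). M₂ = 5, y₂ ≡ 7 (mod 17). r = 0×17×3 + 3×5×7 ≡ 20 (mod 85)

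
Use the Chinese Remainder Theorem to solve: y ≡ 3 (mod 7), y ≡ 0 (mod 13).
M = 7 × 13 = 91. M₁ = 13, y₁ ≡ 6 (mod 7). M₂ = 7, y₂ ≡ 2 (mod 13). y = 3×13×6 + 0×7×2 ≡ 52 (mod 91)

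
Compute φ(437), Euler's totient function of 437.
396

Prime factorization: 437 = 19 × 23
Using the formula φ(n) = n × Π(1 - 1/p) for each prime factor p:
φ(437) = 437 × (1 - 1/19) × (1 - 1/23)
φ(437) = 396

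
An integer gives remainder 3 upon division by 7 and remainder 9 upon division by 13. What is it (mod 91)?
M = 7 × 13 = 91. M₁ = 13, y₁ ≡ 6 (mod 7). M₂ = 7, y₂ ≡ 2 (mod 13). t = 3×13×6 + 9×7×2 ≡ 87 (mod 91). The smallest positive such number is 87.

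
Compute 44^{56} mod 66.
22

Using successive squaring:
Binary expansion of 56: 111000
Powers of 44 mod 66 (each is the square of the previous):
  44^1 ≡ 44 (mod 66)
  44^2 ≡ 44² = 1936 ≡ 22 (mod 66)
  44^4 ≡ 22² = 484 ≡ 22 (mod 66)
  44^8 ≡ 22² = 484 ≡ 22 (mod 66)
  44^16 ≡ 22² = 484 ≡ 22 (mod 66)
  44^32 ≡ 22² = 484 ≡ 22 (mod 66)
56 = 32 + 16 + 8, so 44^56 = 44^32 × 44^16 × 44^8 ≡ 22 × 22 × 22 (mod 66)
Multiplying step by step:
  22 × 22 = 484 ≡ 22 (mod 66)
  22 × 22 = 484 ≡ 22 (mod 66)
Result: 44^56 ≡ 22 (mod 66)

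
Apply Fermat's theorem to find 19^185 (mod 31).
By Fermat: 19^{30} ≡ 1 (mod 31). 185 = 6×30 + 5. So 19^{185} ≡ 19^{5} ≡ 5 (mod 31)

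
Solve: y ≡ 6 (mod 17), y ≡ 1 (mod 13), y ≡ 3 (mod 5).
M = 17 × 13 × 5 = 1105. M₁ = 65, y₁ ≡ 11 (mod 17). M₂ = 85, y₂ ≡ 2 (mod 13). M₃ = 221, y₃ ≡ 1 (mod 5). y = 6×65×11 + 1×85×2 + 3×221×1 ≡ 703 (mod 1105)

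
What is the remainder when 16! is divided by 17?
By Wilson's theorem, (16)! ≡ -1 ≡ 16 (mod 17)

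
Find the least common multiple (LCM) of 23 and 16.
368

First find GCD(23, 16) using the Euclidean algorithm:
23 = 1 × 16 + 7
16 = 2 × 7 + 2
7 = 3 × 2 + 1
2 = 2 × 1 + 0
GCD(23, 16) = 1

LCM formula: LCM(a, b) = (a × b) / GCD(a, b)
LCM(23, 16) = (23 × 16) / 1
LCM(23, 16) = 368 / 1
LCM(23, 16) = 368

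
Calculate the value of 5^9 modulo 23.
9 = 8 + 1 (binary 1001). Repeated squaring mod 23: 5^1 ≡ 5; 5^2 ≡ 5² = 25 ≡ 2; 5^4 ≡ 2² = 4 ≡ 4; 5^8 ≡ 4² = 16 ≡ 16. Multiply: 5^9 = 5^8 × 5^1 ≡ 16 × 5 (mod 23): 16 × 5 = 80 ≡ 11. So 5^9 ≡ 11 (mod 23).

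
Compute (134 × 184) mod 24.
8

(134 × 184) = 24656
24656 mod 24 = 8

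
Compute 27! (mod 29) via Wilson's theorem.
(28)! = (27)! × (28) ≡ -1 (mod 29). So (27)! ≡ -1 × (28)^(-1) ≡ (-1)×(-1) = 1 (mod 29)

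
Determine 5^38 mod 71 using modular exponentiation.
Using repeated squaring. 38 = 32 + 4 + 2 (binary 100110). Repeated squaring mod 71: 5^1 ≡ 5; 5^2 ≡ 5² = 25 ≡ 25; 5^4 ≡ 25² = 625 ≡ 57; 5^8 ≡ 57² = 3249 ≡ 54; 5^16 ≡ 54² = 2916 ≡ 5; 5^32 ≡ 5² = 25 ≡ 25. Multiply: 5^38 = 5^32 × 5^4 × 5^2 ≡ 25 × 57 × 25 (mod 71): 25 × 57 = 1425 ≡ 5; 5 × 25 = 125 ≡ 54. So 5^38 ≡ 54 (mod 71).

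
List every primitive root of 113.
Primitive roots mod 113: {3, 5, 6, 10, 12, 17, 19, 20, 21, 23, 24, 27, 29, 33, 34, 37, 38, 39, 43, 45, 46, 47, 54, 55, 58, 59, 66, 67, 68, 70, 74, 75, 76, 79, 80, 84, 86, 89, 90, 92, 93, 94, 96, 101, 103, 107, 108, 110}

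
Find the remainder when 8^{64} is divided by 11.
By Fermat: 8^{10} ≡ 1 (mod 11). 64 = 6×10 + 4. So 8^{64} ≡ 8^{4} ≡ 4 (mod 11)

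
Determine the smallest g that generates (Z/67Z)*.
2

A primitive root g modulo p has order p-1 = 66
Prime divisors of 66: [2, 3, 11]
g is a primitive root iff g^(66/q) ≢ 1 (mod 67) for each prime divisor q
Testing small values:
  g = 2: 2^33 ≡ 66, 2^22 ≡ 37, 2^6 ≡ 64 (mod 67) → none is 1, primitive root!
The smallest primitive root is 2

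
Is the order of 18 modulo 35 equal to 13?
No, the actual order is 12, not 13.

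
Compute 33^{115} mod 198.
99

Using successive squaring:
Binary expansion of 115: 1110011
Powers of 33 mod 198 (each is the square of the previous):
  33^1 ≡ 33 (mod 198)
  33^2 ≡ 33² = 1089 ≡ 99 (mod 198)
  33^4 ≡ 99² = 9801 ≡ 99 (mod 198)
  33^8 ≡ 99² = 9801 ≡ 99 (mod 198)
  33^16 ≡ 99² = 9801 ≡ 99 (mod 198)
  33^32 ≡ 99² = 9801 ≡ 99 (mod 198)
  33^64 ≡ 99² = 9801 ≡ 99 (mod 198)
115 = 64 + 32 + 16 + 2 + 1, so 33^115 = 33^64 × 33^32 × 33^16 × 33^2 × 33^1 ≡ 99 × 99 × 99 × 99 × 33 (mod 198)
Multiplying step by step:
  99 × 99 = 9801 ≡ 99 (mod 198)
  99 × 99 = 9801 ≡ 99 (mod 198)
  99 × 99 = 9801 ≡ 99 (mod 198)
  99 × 33 = 3267 ≡ 99 (mod 198)
Result: 33^115 ≡ 99 (mod 198)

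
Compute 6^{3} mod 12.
0

Using successive squaring:
Binary expansion of 3: 11
Powers of 6 mod 12 (each is the square of the previous):
  6^1 ≡ 6 (mod 12)
  6^2 ≡ 6² = 36 ≡ 0 (mod 12)
3 = 2 + 1, so 6^3 = 6^2 × 6^1 ≡ 0 × 6 (mod 12)
Multiplying step by step:
  0 × 6 = 0 ≡ 0 (mod 12)
Result: 6^3 ≡ 0 (mod 12)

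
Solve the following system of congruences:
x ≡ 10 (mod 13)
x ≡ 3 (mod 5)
23

Using the Chinese Remainder Theorem:
M = product of moduli = 65
For equation 1: M_1 = 5, 5 ≡ 5 (mod 13), inverse of 5 mod 13 is 8 (check: 5 × 8 = 40 ≡ 1 (mod 13))
For equation 2: M_2 = 13, 13 ≡ 3 (mod 5), inverse of 13 mod 5 is 2 (check: 3 × 2 = 6 ≡ 1 (mod 5))
Combine: x ≡ Σ r_i×M_i×(M_i⁻¹ mod m_i) = 10×5×8 + 3×13×2 = 400 + 78 = 478
478 mod 65 = 23
x ≡ 23 (mod 65)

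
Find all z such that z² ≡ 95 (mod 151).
The square roots of 95 mod 151 are 47 and 104. Verify: 47² = 2209 ≡ 95 (mod 151)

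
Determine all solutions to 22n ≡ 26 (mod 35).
33

Since gcd(22, 35) = 1 divides 26, a solution exists.
Multiply both sides by the inverse of 22 mod 35:
  22^(-1) mod 35 = 8
  x ≡ 8 × 26 ≡ 208 ≡ 33 (mod 35)
Verification: 22 × 33 = 726 = 20 × 35 + 26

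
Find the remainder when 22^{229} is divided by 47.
By Fermat: 22^{46} ≡ 1 (mod 47). 229 = 4×46 + 45. So 22^{229} ≡ 22^{45} ≡ 15 (mod 47)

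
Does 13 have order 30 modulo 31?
p - 1 = 30 has prime divisors 2, 3, 5. Check 13^(30/q) mod 31 for each: 13^(30/2) = 13^15 ≡ 30, 13^(30/3) = 13^10 ≡ 5, 13^(30/5) = 13^6 ≡ 16 (mod 31). None of these is 1, so 13 has order 30 = φ(31), so it is a primitive root mod 31.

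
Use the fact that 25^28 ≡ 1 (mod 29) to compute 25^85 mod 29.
By Fermat: 25^{28} ≡ 1 (mod 29). 85 = 3×28 + 1. So 25^{85} ≡ 25^{1} ≡ 25 (mod 29)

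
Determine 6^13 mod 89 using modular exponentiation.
Using repeated squaring. 13 = 8 + 4 + 1 (binary 1101). Repeated squaring mod 89: 6^1 ≡ 6; 6^2 ≡ 6² = 36 ≡ 36; 6^4 ≡ 36² = 1296 ≡ 50; 6^8 ≡ 50² = 2500 ≡ 8. Multiply: 6^13 = 6^8 × 6^4 × 6^1 ≡ 8 × 50 × 6 (mod 89): 8 × 50 = 400 ≡ 44; 44 × 6 = 264 ≡ 86. So 6^13 ≡ 86 (mod 89).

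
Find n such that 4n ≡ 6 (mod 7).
5

Since gcd(4, 7) = 1 divides 6, a solution exists.
Multiply both sides by the inverse of 4 mod 7:
  4^(-1) mod 7 = 2
  x ≡ 2 × 6 ≡ 12 ≡ 5 (mod 7)
Verification: 4 × 5 = 20 = 2 × 7 + 6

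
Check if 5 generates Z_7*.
p - 1 = 6 has prime divisors 2, 3. Check 5^(6/q) mod 7 for each: 5^(6/2) = 5^3 ≡ 6, 5^(6/3) = 5^2 ≡ 4 (mod 7). None of these is 1, so 5 has order 6 = φ(7), so it is a primitive root mod 7.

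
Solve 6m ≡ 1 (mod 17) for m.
6^(-1) ≡ 3 (mod 17). Verification: 6 × 3 = 18 ≡ 1 (mod 17)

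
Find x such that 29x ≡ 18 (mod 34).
10

Since gcd(29, 34) = 1 divides 18, a solution exists.
Multiply both sides by the inverse of 29 mod 34:
  29^(-1) mod 34 = 27
  x ≡ 27 × 18 ≡ 486 ≡ 10 (mod 34)
Verification: 29 × 10 = 290 = 8 × 34 + 18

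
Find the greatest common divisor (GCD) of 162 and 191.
1

Using the Euclidean algorithm:
162 = 0 × 191 + 162
191 = 1 × 162 + 29
162 = 5 × 29 + 17
29 = 1 × 17 + 12
17 = 1 × 12 + 5
12 = 2 × 5 + 2
5 = 2 × 2 + 1
2 = 2 × 1 + 0

GCD(162, 191) = 1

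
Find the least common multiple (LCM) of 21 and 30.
210

First find GCD(21, 30) using the Euclidean algorithm:
21 = 0 × 30 + 21
30 = 1 × 21 + 9
21 = 2 × 9 + 3
9 = 3 × 3 + 0
GCD(21, 30) = 3

LCM formula: LCM(a, b) = (a × b) / GCD(a, b)
LCM(21, 30) = (21 × 30) / 3
LCM(21, 30) = 630 / 3
LCM(21, 30) = 210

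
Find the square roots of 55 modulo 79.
The square roots of 55 mod 79 are 23 and 56. Verify: 23² = 529 ≡ 55 (mod 79)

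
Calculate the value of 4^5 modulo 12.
5 = 4 + 1 (binary 101). Repeated squaring mod 12: 4^1 ≡ 4; 4^2 ≡ 4² = 16 ≡ 4; 4^4 ≡ 4² = 16 ≡ 4. Multiply: 4^5 = 4^4 × 4^1 ≡ 4 × 4 (mod 12): 4 × 4 = 16 ≡ 4. So 4^5 ≡ 4 (mod 12).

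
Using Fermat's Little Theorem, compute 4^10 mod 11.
By Fermat's Little Theorem, 4^{10} ≡ 1 (mod 11) since 11 is prime and gcd(4, 11) = 1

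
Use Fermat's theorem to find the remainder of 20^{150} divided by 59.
17

By Fermat's Little Theorem, a^(p-1) ≡ 1 (mod p) for prime p and gcd(a, p) = 1
Here p = 59, so 20^58 ≡ 1 (mod 59)
We can reduce the exponent: 150 mod 58 = 34
So 20^150 ≡ 20^34 (mod 59)
Computing: 20^34 mod 59 = 17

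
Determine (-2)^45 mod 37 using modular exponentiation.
Using Fermat: (-2)^{36} ≡ 1 (mod 37). 45 ≡ 9 (mod 36). So (-2)^{45} ≡ (-2)^{9} ≡ 6 (mod 37)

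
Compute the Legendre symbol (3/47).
(3/47) = 3^{23} mod 47 = 1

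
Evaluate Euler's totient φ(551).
504

Prime factorization: 551 = 19 × 29
Using the formula φ(n) = n × Π(1 - 1/p) for each prime factor p:
φ(551) = 551 × (1 - 1/19) × (1 - 1/29)
φ(551) = 504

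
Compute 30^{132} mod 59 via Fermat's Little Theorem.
9

By Fermat's Little Theorem, a^(p-1) ≡ 1 (mod p) for prime p and gcd(a, p) = 1
Here p = 59, so 30^58 ≡ 1 (mod 59)
We can reduce the exponent: 132 mod 58 = 16
So 30^132 ≡ 30^16 (mod 59)
Computing: 30^16 mod 59 = 9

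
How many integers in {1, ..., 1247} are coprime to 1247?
1176

Prime factorization: 1247 = 29 × 43
Using the formula φ(n) = n × Π(1 - 1/p) for each prime factor p:
φ(1247) = 1247 × (1 - 1/29) × (1 - 1/43)
φ(1247) = 1176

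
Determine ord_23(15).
Powers of 15 mod 23: 15^1≡15, 15^2≡18, 15^3≡17, 15^4≡2, 15^5≡7, 15^6≡13, 15^7≡11, 15^8≡4, 15^9≡14, 15^10≡3, 15^11≡22, 15^12≡8, 15^13≡5, 15^14≡6, 15^15≡21, 15^16≡16, 15^17≡10, 15^18≡12, 15^19≡19, 15^20≡9, 15^21≡20, 15^22≡1. Order = 22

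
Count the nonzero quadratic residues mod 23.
For prime 23, there are (p-1)/2 = (23-1)/2 = 11 quadratic residues (excluding 0).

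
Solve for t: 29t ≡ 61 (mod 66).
59

Since gcd(29, 66) = 1 divides 61, a solution exists.
Multiply both sides by the inverse of 29 mod 66:
  29^(-1) mod 66 = 41
  x ≡ 41 × 61 ≡ 2501 ≡ 59 (mod 66)
Verification: 29 × 59 = 1711 = 25 × 66 + 61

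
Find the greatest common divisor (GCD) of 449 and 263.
1

Using the Euclidean algorithm:
449 = 1 × 263 + 186
263 = 1 × 186 + 77
186 = 2 × 77 + 32
77 = 2 × 32 + 13
32 = 2 × 13 + 6
13 = 2 × 6 + 1
6 = 6 × 1 + 0

GCD(449, 263) = 1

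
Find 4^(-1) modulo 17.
13

Using Extended Euclidean Algorithm:
gcd(4, 17) = 1
Bezout coefficients: 4 × -4 + 17 × 1 = 1
So 4 × -4 ≡ 1 (mod 17)
The inverse is -4 mod 17 = 13
Verification: 4 × 13 = 52 = 3 × 17 + 1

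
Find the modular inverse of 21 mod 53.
21^(-1) ≡ 48 (mod 53). Verification: 21 × 48 = 1008 ≡ 1 (mod 53)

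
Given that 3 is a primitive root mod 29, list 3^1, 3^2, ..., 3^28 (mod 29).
g^1, g^2, ..., g^{28} mod 29: {3, 9, 27, 23, 11, 4, 12, 7, 21, 5, 15, 16, 19, 28, 26, 20, 2, 6, 18, 25, 17, 22, 8, 24, 14, 13, 10, 1}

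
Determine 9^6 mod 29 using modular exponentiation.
6 = 4 + 2 (binary 110). Repeated squaring mod 29: 9^1 ≡ 9; 9^2 ≡ 9² = 81 ≡ 23; 9^4 ≡ 23² = 529 ≡ 7. Multiply: 9^6 = 9^4 × 9^2 ≡ 7 × 23 (mod 29): 7 × 23 = 161 ≡ 16. So 9^6 ≡ 16 (mod 29).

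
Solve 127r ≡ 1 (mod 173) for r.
127^(-1) ≡ 94 (mod 173). Verification: 127 × 94 = 11938 ≡ 1 (mod 173)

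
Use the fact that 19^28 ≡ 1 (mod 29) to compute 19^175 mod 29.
By Fermat: 19^{28} ≡ 1 (mod 29). 175 ≡ 7 (mod 28). So 19^{175} ≡ 19^{7} ≡ 12 (mod 29)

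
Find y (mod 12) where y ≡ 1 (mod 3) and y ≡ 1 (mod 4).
M = 3 × 4 = 12. M₁ = 4, y₁ ≡ 1 (mod 3). M₂ = 3, y₂ ≡ 3 (mod 4). y = 1×4×1 + 1×3×3 ≡ 1 (mod 12)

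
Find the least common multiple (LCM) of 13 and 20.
260

First find GCD(13, 20) using the Euclidean algorithm:
13 = 0 × 20 + 13
20 = 1 × 13 + 7
13 = 1 × 7 + 6
7 = 1 × 6 + 1
6 = 6 × 1 + 0
GCD(13, 20) = 1

LCM formula: LCM(a, b) = (a × b) / GCD(a, b)
LCM(13, 20) = (13 × 20) / 1
LCM(13, 20) = 260 / 1
LCM(13, 20) = 260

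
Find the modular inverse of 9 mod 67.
9^(-1) ≡ 15 (mod 67). Verification: 9 × 15 = 135 ≡ 1 (mod 67)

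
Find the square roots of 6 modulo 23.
The square roots of 6 mod 23 are 12 and 11. Verify: 12² = 144 ≡ 6 (mod 23)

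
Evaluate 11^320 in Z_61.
Using Fermat: 11^{60} ≡ 1 (mod 61). 320 ≡ 20 (mod 60). So 11^{320} ≡ 11^{20} ≡ 1 (mod 61)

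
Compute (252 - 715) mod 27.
23

(252 - 715) = -463
-463 mod 27 = 23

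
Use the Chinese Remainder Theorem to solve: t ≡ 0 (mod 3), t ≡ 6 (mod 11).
M = 3 × 11 = 33. M₁ = 11, y₁ ≡ 2 (mod 3). M₂ = 3, y₂ ≡ 4 (mod 11). t = 0×11×2 + 6×3×4 ≡ 6 (mod 33)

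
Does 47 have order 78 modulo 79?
p - 1 = 78 has prime divisors 2, 3, 13. Check 47^(78/q) mod 79 for each: 47^(78/2) = 47^39 ≡ 78, 47^(78/3) = 47^26 ≡ 55, 47^(78/13) = 47^6 ≡ 52 (mod 79). None of these is 1, so 47 has order 78 = φ(79), so it is a primitive root mod 79.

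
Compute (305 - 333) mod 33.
5

(305 - 333) = -28
-28 mod 33 = 5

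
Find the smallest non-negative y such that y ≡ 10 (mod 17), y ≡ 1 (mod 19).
248

Using the Chinese Remainder Theorem:
M = product of moduli = 323
For equation 1: M_1 = 19, 19 ≡ 2 (mod 17), inverse of 19 mod 17 is 9 (check: 2 × 9 = 18 ≡ 1 (mod 17))
For equation 2: M_2 = 17, 17 ≡ 17 (mod 19), inverse of 17 mod 19 is 9 (check: 17 × 9 = 153 ≡ 1 (mod 19))
Combine: y ≡ Σ r_i×M_i×(M_i⁻¹ mod m_i) = 10×19×9 + 1×17×9 = 1710 + 153 = 1863
1863 mod 323 = 248
y ≡ 248 (mod 323)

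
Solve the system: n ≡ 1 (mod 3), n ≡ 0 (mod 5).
M = 3 × 5 = 15. M₁ = 5, y₁ ≡ 2 (mod 3). M₂ = 3, y₂ ≡ 2 (mod 5). n = 1×5×2 + 0×3×2 ≡ 10 (mod 15)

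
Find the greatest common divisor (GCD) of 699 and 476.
1

Using the Euclidean algorithm:
699 = 1 × 476 + 223
476 = 2 × 223 + 30
223 = 7 × 30 + 13
30 = 2 × 13 + 4
13 = 3 × 4 + 1
4 = 4 × 1 + 0

GCD(699, 476) = 1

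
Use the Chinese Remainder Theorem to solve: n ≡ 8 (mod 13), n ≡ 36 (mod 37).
73

Using the Chinese Remainder Theorem:
M = product of moduli = 481
For equation 1: M_1 = 37, 37 ≡ 11 (mod 13), inverse of 37 mod 13 is 6 (check: 11 × 6 = 66 ≡ 1 (mod 13))
For equation 2: M_2 = 13, 13 ≡ 13 (mod 37), inverse of 13 mod 37 is 20 (check: 13 × 20 = 260 ≡ 1 (mod 37))
Combine: n ≡ Σ r_i×M_i×(M_i⁻¹ mod m_i) = 8×37×6 + 36×13×20 = 1776 + 9360 = 11136
11136 mod 481 = 73
n ≡ 73 (mod 481)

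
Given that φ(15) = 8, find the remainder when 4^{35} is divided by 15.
By Euler: 4^{8} ≡ 1 (mod 15) since gcd(4, 15) = 1. 35 = 4×8 + 3. So 4^{35} ≡ 4^{3} ≡ 4 (mod 15)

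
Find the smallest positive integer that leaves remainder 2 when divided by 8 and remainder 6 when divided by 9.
M = 8 × 9 = 72. M₁ = 9, y₁ ≡ 1 (mod 8). M₂ = 8, y₂ ≡ 8 (mod 9). t = 2×9×1 + 6×8×8 ≡ 42 (mod 72). The smallest positive such number is 42.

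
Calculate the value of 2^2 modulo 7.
2 = 2 (binary 10). Repeated squaring mod 7: 2^1 ≡ 2; 2^2 ≡ 2² = 4 ≡ 4. So 2^2 ≡ 4 (mod 7).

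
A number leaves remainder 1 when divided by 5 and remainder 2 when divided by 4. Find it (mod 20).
M = 5 × 4 = 20. M₁ = 4, y₁ ≡ 4 (mod 5). M₂ = 5, y₂ ≡ 1 (mod 4). k = 1×4×4 + 2×5×1 ≡ 6 (mod 20)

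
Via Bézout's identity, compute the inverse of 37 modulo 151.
Extended GCD: 37(49) + 151(-12) = 1. So 37^(-1) ≡ 49 ≡ 49 (mod 151). Verify: 37 × 49 = 1813 ≡ 1 (mod 151)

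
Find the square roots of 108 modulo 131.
The square roots of 108 mod 131 are 34 and 97. Verify: 34² = 1156 ≡ 108 (mod 131)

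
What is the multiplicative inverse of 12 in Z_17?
10

Using Extended Euclidean Algorithm:
gcd(12, 17) = 1
Bezout coefficients: 12 × -7 + 17 × 5 = 1
So 12 × -7 ≡ 1 (mod 17)
The inverse is -7 mod 17 = 10
Verification: 12 × 10 = 120 = 7 × 17 + 1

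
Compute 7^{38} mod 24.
1

Using successive squaring:
Binary expansion of 38: 100110
Powers of 7 mod 24 (each is the square of the previous):
  7^1 ≡ 7 (mod 24)
  7^2 ≡ 7² = 49 ≡ 1 (mod 24)
  7^4 ≡ 1² = 1 ≡ 1 (mod 24)
  7^8 ≡ 1² = 1 ≡ 1 (mod 24)
  7^16 ≡ 1² = 1 ≡ 1 (mod 24)
  7^32 ≡ 1² = 1 ≡ 1 (mod 24)
38 = 32 + 4 + 2, so 7^38 = 7^32 × 7^4 × 7^2 ≡ 1 × 1 × 1 (mod 24)
Multiplying step by step:
  1 × 1 = 1 ≡ 1 (mod 24)
  1 × 1 = 1 ≡ 1 (mod 24)
Result: 7^38 ≡ 1 (mod 24)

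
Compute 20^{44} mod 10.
0

Using successive squaring:
Binary expansion of 44: 101100
Powers of 20 mod 10 (each is the square of the previous):
  20^1 ≡ 0 (mod 10)
  20^2 ≡ 0² = 0 ≡ 0 (mod 10)
  20^4 ≡ 0² = 0 ≡ 0 (mod 10)
  20^8 ≡ 0² = 0 ≡ 0 (mod 10)
  20^16 ≡ 0² = 0 ≡ 0 (mod 10)
  20^32 ≡ 0² = 0 ≡ 0 (mod 10)
44 = 32 + 8 + 4, so 20^44 = 20^32 × 20^8 × 20^4 ≡ 0 × 0 × 0 (mod 10)
Multiplying step by step:
  0 × 0 = 0 ≡ 0 (mod 10)
  0 × 0 = 0 ≡ 0 (mod 10)
Result: 20^44 ≡ 0 (mod 10)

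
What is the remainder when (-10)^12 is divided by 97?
Using repeated squaring. (-10) ≡ 87 (mod 97). 12 = 8 + 4 (binary 1100). Repeated squaring mod 97: 87^1 ≡ 87; 87^2 ≡ 87² = 7569 ≡ 3; 87^4 ≡ 3² = 9 ≡ 9; 87^8 ≡ 9² = 81 ≡ 81. Multiply: (-10)^12 ≡ 87^8 × 87^4 ≡ 81 × 9 (mod 97): 81 × 9 = 729 ≡ 50. So (-10)^12 ≡ 50 (mod 97).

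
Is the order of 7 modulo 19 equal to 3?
Yes, ord_19(7) = 3.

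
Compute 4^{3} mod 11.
9

Using successive squaring:
Binary expansion of 3: 11
Powers of 4 mod 11 (each is the square of the previous):
  4^1 ≡ 4 (mod 11)
  4^2 ≡ 4² = 16 ≡ 5 (mod 11)
3 = 2 + 1, so 4^3 = 4^2 × 4^1 ≡ 5 × 4 (mod 11)
Multiplying step by step:
  5 × 4 = 20 ≡ 9 (mod 11)
Result: 4^3 ≡ 9 (mod 11)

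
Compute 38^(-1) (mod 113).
38^(-1) ≡ 3 (mod 113). Verification: 38 × 3 = 114 ≡ 1 (mod 113)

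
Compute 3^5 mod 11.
5 = 4 + 1 (binary 101). Repeated squaring mod 11: 3^1 ≡ 3; 3^2 ≡ 3² = 9 ≡ 9; 3^4 ≡ 9² = 81 ≡ 4. Multiply: 3^5 = 3^4 × 3^1 ≡ 4 × 3 (mod 11): 4 × 3 = 12 ≡ 1. So 3^5 ≡ 1 (mod 11).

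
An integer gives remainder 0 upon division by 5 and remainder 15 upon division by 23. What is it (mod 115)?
M = 5 × 23 = 115. M₁ = 23, y₁ ≡ 2 (mod 5). M₂ = 5, y₂ ≡ 14 (mod 23). y = 0×23×2 + 15×5×14 ≡ 15 (mod 115). The smallest positive such number is 15.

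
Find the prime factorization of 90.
2 × 3^2 × 5

Divide by primes starting from smallest:
90 ÷ 2 = 45
45 ÷ 3 = 15
15 ÷ 3 = 5
5 ÷ 5 = 1

90 = 2 × 3^2 × 5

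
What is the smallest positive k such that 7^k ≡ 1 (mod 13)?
Powers of 7 mod 13: 7^1≡7, 7^2≡10, 7^3≡5, 7^4≡9, 7^5≡11, 7^6≡12, 7^7≡6, 7^8≡3, 7^9≡8, 7^10≡4, 7^11≡2, 7^12≡1. Order = 12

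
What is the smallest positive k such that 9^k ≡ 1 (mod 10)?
Powers of 9 mod 10: 9^1≡9, 9^2≡1. Order = 2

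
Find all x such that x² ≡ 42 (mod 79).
The square roots of 42 mod 79 are 11 and 68. Verify: 11² = 121 ≡ 42 (mod 79)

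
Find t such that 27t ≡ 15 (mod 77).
69

Since gcd(27, 77) = 1 divides 15, a solution exists.
Multiply both sides by the inverse of 27 mod 77:
  27^(-1) mod 77 = 20
  x ≡ 20 × 15 ≡ 300 ≡ 69 (mod 77)
Verification: 27 × 69 = 1863 = 24 × 77 + 15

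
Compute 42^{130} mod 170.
64

Using successive squaring:
Binary expansion of 130: 10000010
Powers of 42 mod 170 (each is the square of the previous):
  42^1 ≡ 42 (mod 170)
  42^2 ≡ 42² = 1764 ≡ 64 (mod 170)
  42^4 ≡ 64² = 4096 ≡ 16 (mod 170)
  42^8 ≡ 16² = 256 ≡ 86 (mod 170)
  42^16 ≡ 86² = 7396 ≡ 86 (mod 170)
  42^32 ≡ 86² = 7396 ≡ 86 (mod 170)
  42^64 ≡ 86² = 7396 ≡ 86 (mod 170)
  42^128 ≡ 86² = 7396 ≡ 86 (mod 170)
130 = 128 + 2, so 42^130 = 42^128 × 42^2 ≡ 86 × 64 (mod 170)
Multiplying step by step:
  86 × 64 = 5504 ≡ 64 (mod 170)
Result: 42^130 ≡ 64 (mod 170)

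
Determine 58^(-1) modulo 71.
58^(-1) ≡ 60 (mod 71). Verification: 58 × 60 = 3480 ≡ 1 (mod 71)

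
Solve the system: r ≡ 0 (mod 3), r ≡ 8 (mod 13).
M = 3 × 13 = 39. M₁ = 13, y₁ ≡ 1 (mod 3). M₂ = 3, y₂ ≡ 9 (mod 13). r = 0×13×1 + 8×3×9 ≡ 21 (mod 39)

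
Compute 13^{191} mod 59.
42

Using successive squaring:
Binary expansion of 191: 10111111
Powers of 13 mod 59 (each is the square of the previous):
  13^1 ≡ 13 (mod 59)
  13^2 ≡ 13² = 169 ≡ 51 (mod 59)
  13^4 ≡ 51² = 2601 ≡ 5 (mod 59)
  13^8 ≡ 5² = 25 ≡ 25 (mod 59)
  13^16 ≡ 25² = 625 ≡ 35 (mod 59)
  13^32 ≡ 35² = 1225 ≡ 45 (mod 59)
  13^64 ≡ 45² = 2025 ≡ 19 (mod 59)
  13^128 ≡ 19² = 361 ≡ 7 (mod 59)
191 = 128 + 32 + 16 + 8 + 4 + 2 + 1, so 13^191 = 13^128 × 13^32 × 13^16 × 13^8 × 13^4 × 13^2 × 13^1 ≡ 7 × 45 × 35 × 25 × 5 × 51 × 13 (mod 59)
Multiplying step by step:
  7 × 45 = 315 ≡ 20 (mod 59)
  20 × 35 = 700 ≡ 51 (mod 59)
  51 × 25 = 1275 ≡ 36 (mod 59)
  36 × 5 = 180 ≡ 3 (mod 59)
  3 × 51 = 153 ≡ 35 (mod 59)
  35 × 13 = 455 ≡ 42 (mod 59)
Result: 13^191 ≡ 42 (mod 59)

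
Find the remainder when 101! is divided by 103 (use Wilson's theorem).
(102)! = (101)! × (102) ≡ -1 (mod 103). So (101)! ≡ -1 × (102)^(-1) ≡ (-1)×(-1) = 1 (mod 103)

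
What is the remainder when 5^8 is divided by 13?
8 = 8 (binary 1000). Repeated squaring mod 13: 5^1 ≡ 5; 5^2 ≡ 5² = 25 ≡ 12; 5^4 ≡ 12² = 144 ≡ 1; 5^8 ≡ 1² = 1 ≡ 1. So 5^8 ≡ 1 (mod 13).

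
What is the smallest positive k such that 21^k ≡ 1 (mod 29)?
Powers of 21 mod 29: 21^1≡21, 21^2≡6, 21^3≡10, 21^4≡7, 21^5≡2, 21^6≡13, 21^7≡12, 21^8≡20, 21^9≡14, 21^10≡4, 21^11≡26, 21^12≡24, 21^13≡11, 21^14≡28, 21^15≡8, 21^16≡23, 21^17≡19, 21^18≡22, 21^19≡27, 21^20≡16, 21^21≡17, 21^22≡9, 21^23≡15, 21^24≡25, 21^25≡3, 21^26≡5, 21^27≡18, 21^28≡1. Order = 28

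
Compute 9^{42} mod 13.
1

Using successive squaring:
Binary expansion of 42: 101010
Powers of 9 mod 13 (each is the square of the previous):
  9^1 ≡ 9 (mod 13)
  9^2 ≡ 9² = 81 ≡ 3 (mod 13)
  9^4 ≡ 3² = 9 ≡ 9 (mod 13)
  9^8 ≡ 9² = 81 ≡ 3 (mod 13)
  9^16 ≡ 3² = 9 ≡ 9 (mod 13)
  9^32 ≡ 9² = 81 ≡ 3 (mod 13)
42 = 32 + 8 + 2, so 9^42 = 9^32 × 9^8 × 9^2 ≡ 3 × 3 × 3 (mod 13)
Multiplying step by step:
  3 × 3 = 9 ≡ 9 (mod 13)
  9 × 3 = 27 ≡ 1 (mod 13)
Result: 9^42 ≡ 1 (mod 13)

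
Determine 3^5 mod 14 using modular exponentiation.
5 = 4 + 1 (binary 101). Repeated squaring mod 14: 3^1 ≡ 3; 3^2 ≡ 3² = 9 ≡ 9; 3^4 ≡ 9² = 81 ≡ 11. Multiply: 3^5 = 3^4 × 3^1 ≡ 11 × 3 (mod 14): 11 × 3 = 33 ≡ 5. So 3^5 ≡ 5 (mod 14).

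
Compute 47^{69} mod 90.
17

Using successive squaring:
Binary expansion of 69: 1000101
Powers of 47 mod 90 (each is the square of the previous):
  47^1 ≡ 47 (mod 90)
  47^2 ≡ 47² = 2209 ≡ 49 (mod 90)
  47^4 ≡ 49² = 2401 ≡ 61 (mod 90)
  47^8 ≡ 61² = 3721 ≡ 31 (mod 90)
  47^16 ≡ 31² = 961 ≡ 61 (mod 90)
  47^32 ≡ 61² = 3721 ≡ 31 (mod 90)
  47^64 ≡ 31² = 961 ≡ 61 (mod 90)
69 = 64 + 4 + 1, so 47^69 = 47^64 × 47^4 × 47^1 ≡ 61 × 61 × 47 (mod 90)
Multiplying step by step:
  61 × 61 = 3721 ≡ 31 (mod 90)
  31 × 47 = 1457 ≡ 17 (mod 90)
Result: 47^69 ≡ 17 (mod 90)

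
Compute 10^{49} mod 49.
31

Using successive squaring:
Binary expansion of 49: 110001
Powers of 10 mod 49 (each is the square of the previous):
  10^1 ≡ 10 (mod 49)
  10^2 ≡ 10² = 100 ≡ 2 (mod 49)
  10^4 ≡ 2² = 4 ≡ 4 (mod 49)
  10^8 ≡ 4² = 16 ≡ 16 (mod 49)
  10^16 ≡ 16² = 256 ≡ 11 (mod 49)
  10^32 ≡ 11² = 121 ≡ 23 (mod 49)
49 = 32 + 16 + 1, so 10^49 = 10^32 × 10^16 × 10^1 ≡ 23 × 11 × 10 (mod 49)
Multiplying step by step:
  23 × 11 = 253 ≡ 8 (mod 49)
  8 × 10 = 80 ≡ 31 (mod 49)
Result: 10^49 ≡ 31 (mod 49)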